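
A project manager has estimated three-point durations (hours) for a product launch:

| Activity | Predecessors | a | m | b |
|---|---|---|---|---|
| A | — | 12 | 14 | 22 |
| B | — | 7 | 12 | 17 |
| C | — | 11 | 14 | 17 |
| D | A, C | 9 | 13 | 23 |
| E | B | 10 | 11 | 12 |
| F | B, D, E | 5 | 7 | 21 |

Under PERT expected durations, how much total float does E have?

6 hours

te_A = (12 + 4·14 + 22)/6 = 90/6 = 15
te_B = (7 + 4·12 + 17)/6 = 72/6 = 12
te_C = (11 + 4·14 + 17)/6 = 84/6 = 14
te_D = (9 + 4·13 + 23)/6 = 84/6 = 14
te_E = (10 + 4·11 + 12)/6 = 66/6 = 11
te_F = (5 + 4·7 + 21)/6 = 54/6 = 9

Forward pass:
ES_A = 0; EF_A = 15
ES_B = 0; EF_B = 12
ES_C = 0; EF_C = 14
ES_D = max(EF_A=15, EF_C=14) = 15; EF_D = 15+14 = 29
ES_E = 12; EF_E = 12+11 = 23
ES_F = max(EF_B=12, EF_D=29, EF_E=23) = 29; EF_F = 29+9 = 38
Expected project duration μ = 38 hours. Critical path: A → D → F.

Backward pass:
LF_F = 38; LS_F = 38−9 = 29
LF_E = LS_F = 29; LS_E = 29−11 = 18
LF_D = LS_F = 29; LS_D = 29−14 = 15
LF_C = LS_D = 15; LS_C = 15−14 = 1
LF_B = min(LS_E=18, LS_F=29) = 18; LS_B = 18−12 = 6
LF_A = LS_D = 15; LS_A = 15−15 = 0
Slack_E = LS_E − ES_E = 18 − 12 = 6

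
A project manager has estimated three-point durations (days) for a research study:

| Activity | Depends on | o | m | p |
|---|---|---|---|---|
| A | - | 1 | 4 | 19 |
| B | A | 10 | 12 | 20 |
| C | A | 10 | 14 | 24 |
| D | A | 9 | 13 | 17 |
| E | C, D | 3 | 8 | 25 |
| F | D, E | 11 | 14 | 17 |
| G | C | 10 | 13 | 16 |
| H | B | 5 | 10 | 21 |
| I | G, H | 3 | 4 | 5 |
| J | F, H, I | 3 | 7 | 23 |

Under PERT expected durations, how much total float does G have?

te_A = (1 + 4·4 + 19)/6 = 36/6 = 6
te_B = (10 + 4·12 + 20)/6 = 78/6 = 13
te_C = (10 + 4·14 + 24)/6 = 90/6 = 15
te_D = (9 + 4·13 + 17)/6 = 78/6 = 13
te_E = (3 + 4·8 + 25)/6 = 60/6 = 10
te_F = (11 + 4·14 + 17)/6 = 84/6 = 14
te_G = (10 + 4·13 + 16)/6 = 78/6 = 13
te_H = (5 + 4·10 + 21)/6 = 66/6 = 11
te_I = (3 + 4·4 + 5)/6 = 24/6 = 4
te_J = (3 + 4·7 + 23)/6 = 54/6 = 9

Forward pass:
ES_A = 0; EF_A = 6
ES_B = 6; EF_B = 6+13 = 19
ES_C = 6; EF_C = 6+15 = 21
ES_D = 6; EF_D = 6+13 = 19
ES_E = max(EF_C=21, EF_D=19) = 21; EF_E = 21+10 = 31
ES_F = max(EF_D=19, EF_E=31) = 31; EF_F = 31+14 = 45
ES_G = 21; EF_G = 21+13 = 34
ES_H = 19; EF_H = 19+11 = 30
ES_I = max(EF_G=34, EF_H=30) = 34; EF_I = 34+4 = 38
ES_J = max(EF_F=45, EF_H=30, EF_I=38) = 45; EF_J = 45+9 = 54
Expected project duration μ = 54 days. Critical path: A → C → E → F → J.

Backward pass:
LF_J = 54; LS_J = 54−9 = 45
LF_I = LS_J = 45; LS_I = 45−4 = 41
LF_H = min(LS_I=41, LS_J=45) = 41; LS_H = 41−11 = 30
LF_G = LS_I = 41; LS_G = 41−13 = 28
LF_F = LS_J = 45; LS_F = 45−14 = 31
LF_E = LS_F = 31; LS_E = 31−10 = 21
LF_D = min(LS_E=21, LS_F=31) = 21; LS_D = 21−13 = 8
LF_C = min(LS_E=21, LS_G=28) = 21; LS_C = 21−15 = 6
LF_B = LS_H = 30; LS_B = 30−13 = 17
LF_A = min(LS_B=17, LS_C=6, LS_D=8) = 6; LS_A = 6−6 = 0
Slack_G = LS_G − ES_G = 28 − 21 = 7

7 days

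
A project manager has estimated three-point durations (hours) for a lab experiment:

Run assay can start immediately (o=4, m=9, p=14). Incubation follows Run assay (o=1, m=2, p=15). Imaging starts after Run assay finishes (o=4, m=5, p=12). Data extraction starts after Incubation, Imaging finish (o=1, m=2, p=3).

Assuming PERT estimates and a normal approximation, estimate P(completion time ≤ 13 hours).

te_Run assay = (4 + 4·9 + 14)/6 = 54/6 = 9; σ²_Run assay = ((14−4)/6)² = 2.778
te_Incubation = (1 + 4·2 + 15)/6 = 24/6 = 4; σ²_Incubation = ((15−1)/6)² = 5.444
te_Imaging = (4 + 4·5 + 12)/6 = 36/6 = 6; σ²_Imaging = ((12−4)/6)² = 1.778
te_Data extraction = (1 + 4·2 + 3)/6 = 12/6 = 2; σ²_Data extraction = ((3−1)/6)² = 0.111

Forward pass:
ES_Run assay = 0; EF_Run assay = 9
ES_Incubation = 9; EF_Incubation = 9+4 = 13
ES_Imaging = 9; EF_Imaging = 9+6 = 15
ES_Data extraction = max(EF_Incubation=13, EF_Imaging=15) = 15; EF_Data extraction = 15+2 = 17
Expected project duration μ = 17 hours. Critical path: Run assay → Imaging → Data extraction.

Variance along critical path = 2.778 + 1.778 + 0.111 = 4.667; σ = √4.667 = 2.160 hours.
Z = (13 − 17) / 2.160 = -1.852
P(T ≤ 13) = Φ(-1.852) ≈ 0.032

0.032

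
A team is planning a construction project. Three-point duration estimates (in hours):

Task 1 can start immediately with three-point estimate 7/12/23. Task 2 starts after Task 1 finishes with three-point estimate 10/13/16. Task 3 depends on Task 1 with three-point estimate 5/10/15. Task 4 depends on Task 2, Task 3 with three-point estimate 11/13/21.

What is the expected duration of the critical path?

te_Task 1 = (7 + 4·12 + 23)/6 = 78/6 = 13
te_Task 2 = (10 + 4·13 + 16)/6 = 78/6 = 13
te_Task 3 = (5 + 4·10 + 15)/6 = 60/6 = 10
te_Task 4 = (11 + 4·13 + 21)/6 = 84/6 = 14

Forward pass:
ES_Task 1 = 0; EF_Task 1 = 13
ES_Task 2 = 13; EF_Task 2 = 13+13 = 26
ES_Task 3 = 13; EF_Task 3 = 13+10 = 23
ES_Task 4 = max(EF_Task 2=26, EF_Task 3=23) = 26; EF_Task 4 = 26+14 = 40
Expected project duration μ = 40 hours. Critical path: Task 1 → Task 2 → Task 4.

40 hours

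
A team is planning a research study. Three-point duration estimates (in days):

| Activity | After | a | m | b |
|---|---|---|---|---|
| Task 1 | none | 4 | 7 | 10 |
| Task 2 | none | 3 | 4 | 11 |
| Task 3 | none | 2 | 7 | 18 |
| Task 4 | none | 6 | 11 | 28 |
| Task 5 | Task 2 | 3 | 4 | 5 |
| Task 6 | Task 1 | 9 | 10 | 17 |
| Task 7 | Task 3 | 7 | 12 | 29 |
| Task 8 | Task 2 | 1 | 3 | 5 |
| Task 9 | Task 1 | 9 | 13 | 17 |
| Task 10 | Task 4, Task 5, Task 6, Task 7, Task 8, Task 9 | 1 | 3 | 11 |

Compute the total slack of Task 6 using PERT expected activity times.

4 days

te_Task 1 = (4 + 4·7 + 10)/6 = 42/6 = 7
te_Task 2 = (3 + 4·4 + 11)/6 = 30/6 = 5
te_Task 3 = (2 + 4·7 + 18)/6 = 48/6 = 8
te_Task 4 = (6 + 4·11 + 28)/6 = 78/6 = 13
te_Task 5 = (3 + 4·4 + 5)/6 = 24/6 = 4
te_Task 6 = (9 + 4·10 + 17)/6 = 66/6 = 11
te_Task 7 = (7 + 4·12 + 29)/6 = 84/6 = 14
te_Task 8 = (1 + 4·3 + 5)/6 = 18/6 = 3
te_Task 9 = (9 + 4·13 + 17)/6 = 78/6 = 13
te_Task 10 = (1 + 4·3 + 11)/6 = 24/6 = 4

Forward pass:
ES_Task 1 = 0; EF_Task 1 = 7
ES_Task 2 = 0; EF_Task 2 = 5
ES_Task 3 = 0; EF_Task 3 = 8
ES_Task 4 = 0; EF_Task 4 = 13
ES_Task 5 = 5; EF_Task 5 = 5+4 = 9
ES_Task 6 = 7; EF_Task 6 = 7+11 = 18
ES_Task 7 = 8; EF_Task 7 = 8+14 = 22
ES_Task 8 = 5; EF_Task 8 = 5+3 = 8
ES_Task 9 = 7; EF_Task 9 = 7+13 = 20
ES_Task 10 = max(EF_Task 4=13, EF_Task 5=9, EF_Task 6=18, EF_Task 7=22, EF_Task 8=8, EF_Task 9=20) = 22; EF_Task 10 = 22+4 = 26
Expected project duration μ = 26 days. Critical path: Task 3 → Task 7 → Task 10.

Backward pass:
LF_Task 10 = 26; LS_Task 10 = 26−4 = 22
LF_Task 9 = LS_Task 10 = 22; LS_Task 9 = 22−13 = 9
LF_Task 8 = LS_Task 10 = 22; LS_Task 8 = 22−3 = 19
LF_Task 7 = LS_Task 10 = 22; LS_Task 7 = 22−14 = 8
LF_Task 6 = LS_Task 10 = 22; LS_Task 6 = 22−11 = 11
LF_Task 5 = LS_Task 10 = 22; LS_Task 5 = 22−4 = 18
LF_Task 4 = LS_Task 10 = 22; LS_Task 4 = 22−13 = 9
LF_Task 3 = LS_Task 7 = 8; LS_Task 3 = 8−8 = 0
LF_Task 2 = min(LS_Task 5=18, LS_Task 8=19) = 18; LS_Task 2 = 18−5 = 13
LF_Task 1 = min(LS_Task 6=11, LS_Task 9=9) = 9; LS_Task 1 = 9−7 = 2
Slack_Task 6 = LS_Task 6 − ES_Task 6 = 11 − 7 = 4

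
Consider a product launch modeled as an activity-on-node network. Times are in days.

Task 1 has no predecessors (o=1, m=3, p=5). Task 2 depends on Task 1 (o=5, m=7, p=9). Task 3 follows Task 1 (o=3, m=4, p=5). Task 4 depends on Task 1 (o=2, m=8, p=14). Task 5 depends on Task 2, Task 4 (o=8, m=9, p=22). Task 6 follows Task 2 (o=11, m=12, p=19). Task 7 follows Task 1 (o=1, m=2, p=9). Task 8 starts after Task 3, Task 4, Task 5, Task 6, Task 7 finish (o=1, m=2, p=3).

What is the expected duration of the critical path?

te_Task 1 = (1 + 4·3 + 5)/6 = 18/6 = 3
te_Task 2 = (5 + 4·7 + 9)/6 = 42/6 = 7
te_Task 3 = (3 + 4·4 + 5)/6 = 24/6 = 4
te_Task 4 = (2 + 4·8 + 14)/6 = 48/6 = 8
te_Task 5 = (8 + 4·9 + 22)/6 = 66/6 = 11
te_Task 6 = (11 + 4·12 + 19)/6 = 78/6 = 13
te_Task 7 = (1 + 4·2 + 9)/6 = 18/6 = 3
te_Task 8 = (1 + 4·2 + 3)/6 = 12/6 = 2

Forward pass:
ES_Task 1 = 0; EF_Task 1 = 3
ES_Task 2 = 3; EF_Task 2 = 3+7 = 10
ES_Task 3 = 3; EF_Task 3 = 3+4 = 7
ES_Task 4 = 3; EF_Task 4 = 3+8 = 11
ES_Task 5 = max(EF_Task 2=10, EF_Task 4=11) = 11; EF_Task 5 = 11+11 = 22
ES_Task 6 = 10; EF_Task 6 = 10+13 = 23
ES_Task 7 = 3; EF_Task 7 = 3+3 = 6
ES_Task 8 = max(EF_Task 3=7, EF_Task 4=11, EF_Task 5=22, EF_Task 6=23, EF_Task 7=6) = 23; EF_Task 8 = 23+2 = 25
Expected project duration μ = 25 days. Critical path: Task 1 → Task 2 → Task 6 → Task 8.

25 days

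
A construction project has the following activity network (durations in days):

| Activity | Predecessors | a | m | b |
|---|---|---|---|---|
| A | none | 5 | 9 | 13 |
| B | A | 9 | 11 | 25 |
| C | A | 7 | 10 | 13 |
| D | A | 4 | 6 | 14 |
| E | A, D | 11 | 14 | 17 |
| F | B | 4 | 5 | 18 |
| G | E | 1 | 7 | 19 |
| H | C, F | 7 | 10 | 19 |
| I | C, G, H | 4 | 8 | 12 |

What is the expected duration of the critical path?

48 days

te_A = (5 + 4·9 + 13)/6 = 54/6 = 9
te_B = (9 + 4·11 + 25)/6 = 78/6 = 13
te_C = (7 + 4·10 + 13)/6 = 60/6 = 10
te_D = (4 + 4·6 + 14)/6 = 42/6 = 7
te_E = (11 + 4·14 + 17)/6 = 84/6 = 14
te_F = (4 + 4·5 + 18)/6 = 42/6 = 7
te_G = (1 + 4·7 + 19)/6 = 48/6 = 8
te_H = (7 + 4·10 + 19)/6 = 66/6 = 11
te_I = (4 + 4·8 + 12)/6 = 48/6 = 8

Forward pass:
ES_A = 0; EF_A = 9
ES_B = 9; EF_B = 9+13 = 22
ES_C = 9; EF_C = 9+10 = 19
ES_D = 9; EF_D = 9+7 = 16
ES_E = max(EF_A=9, EF_D=16) = 16; EF_E = 16+14 = 30
ES_F = 22; EF_F = 22+7 = 29
ES_G = 30; EF_G = 30+8 = 38
ES_H = max(EF_C=19, EF_F=29) = 29; EF_H = 29+11 = 40
ES_I = max(EF_C=19, EF_G=38, EF_H=40) = 40; EF_I = 40+8 = 48
Expected project duration μ = 48 days. Critical path: A → B → F → H → I.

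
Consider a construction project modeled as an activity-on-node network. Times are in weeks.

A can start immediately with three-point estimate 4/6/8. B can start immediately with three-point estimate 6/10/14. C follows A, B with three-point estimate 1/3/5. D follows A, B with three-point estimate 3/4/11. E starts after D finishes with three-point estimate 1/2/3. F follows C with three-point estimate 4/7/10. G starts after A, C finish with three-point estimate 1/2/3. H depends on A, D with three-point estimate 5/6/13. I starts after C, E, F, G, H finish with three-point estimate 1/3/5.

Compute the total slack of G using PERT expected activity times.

te_A = (4 + 4·6 + 8)/6 = 36/6 = 6
te_B = (6 + 4·10 + 14)/6 = 60/6 = 10
te_C = (1 + 4·3 + 5)/6 = 18/6 = 3
te_D = (3 + 4·4 + 11)/6 = 30/6 = 5
te_E = (1 + 4·2 + 3)/6 = 12/6 = 2
te_F = (4 + 4·7 + 10)/6 = 42/6 = 7
te_G = (1 + 4·2 + 3)/6 = 12/6 = 2
te_H = (5 + 4·6 + 13)/6 = 42/6 = 7
te_I = (1 + 4·3 + 5)/6 = 18/6 = 3

Forward pass:
ES_A = 0; EF_A = 6
ES_B = 0; EF_B = 10
ES_C = max(EF_A=6, EF_B=10) = 10; EF_C = 10+3 = 13
ES_D = max(EF_A=6, EF_B=10) = 10; EF_D = 10+5 = 15
ES_E = 15; EF_E = 15+2 = 17
ES_F = 13; EF_F = 13+7 = 20
ES_G = max(EF_A=6, EF_C=13) = 13; EF_G = 13+2 = 15
ES_H = max(EF_A=6, EF_D=15) = 15; EF_H = 15+7 = 22
ES_I = max(EF_C=13, EF_E=17, EF_F=20, EF_G=15, EF_H=22) = 22; EF_I = 22+3 = 25
Expected project duration μ = 25 weeks. Critical path: B → D → H → I.

Backward pass:
LF_I = 25; LS_I = 25−3 = 22
LF_H = LS_I = 22; LS_H = 22−7 = 15
LF_G = LS_I = 22; LS_G = 22−2 = 20
LF_F = LS_I = 22; LS_F = 22−7 = 15
LF_E = LS_I = 22; LS_E = 22−2 = 20
LF_D = min(LS_E=20, LS_H=15) = 15; LS_D = 15−5 = 10
LF_C = min(LS_F=15, LS_G=20, LS_I=22) = 15; LS_C = 15−3 = 12
LF_B = min(LS_C=12, LS_D=10) = 10; LS_B = 10−10 = 0
LF_A = min(LS_C=12, LS_D=10, LS_G=20, LS_H=15) = 10; LS_A = 10−6 = 4
Slack_G = LS_G − ES_G = 20 − 13 = 7

7 weeks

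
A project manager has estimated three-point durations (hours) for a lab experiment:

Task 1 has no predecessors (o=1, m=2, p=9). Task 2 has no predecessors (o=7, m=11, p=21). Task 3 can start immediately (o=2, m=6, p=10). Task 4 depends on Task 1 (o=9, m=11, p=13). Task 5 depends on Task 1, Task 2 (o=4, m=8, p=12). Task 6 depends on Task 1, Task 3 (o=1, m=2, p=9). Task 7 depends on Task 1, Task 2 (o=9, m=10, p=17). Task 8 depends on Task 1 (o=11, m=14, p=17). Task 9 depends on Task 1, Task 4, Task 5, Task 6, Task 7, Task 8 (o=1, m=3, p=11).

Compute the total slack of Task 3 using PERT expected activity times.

te_Task 1 = (1 + 4·2 + 9)/6 = 18/6 = 3
te_Task 2 = (7 + 4·11 + 21)/6 = 72/6 = 12
te_Task 3 = (2 + 4·6 + 10)/6 = 36/6 = 6
te_Task 4 = (9 + 4·11 + 13)/6 = 66/6 = 11
te_Task 5 = (4 + 4·8 + 12)/6 = 48/6 = 8
te_Task 6 = (1 + 4·2 + 9)/6 = 18/6 = 3
te_Task 7 = (9 + 4·10 + 17)/6 = 66/6 = 11
te_Task 8 = (11 + 4·14 + 17)/6 = 84/6 = 14
te_Task 9 = (1 + 4·3 + 11)/6 = 24/6 = 4

Forward pass:
ES_Task 1 = 0; EF_Task 1 = 3
ES_Task 2 = 0; EF_Task 2 = 12
ES_Task 3 = 0; EF_Task 3 = 6
ES_Task 4 = 3; EF_Task 4 = 3+11 = 14
ES_Task 5 = max(EF_Task 1=3, EF_Task 2=12) = 12; EF_Task 5 = 12+8 = 20
ES_Task 6 = max(EF_Task 1=3, EF_Task 3=6) = 6; EF_Task 6 = 6+3 = 9
ES_Task 7 = max(EF_Task 1=3, EF_Task 2=12) = 12; EF_Task 7 = 12+11 = 23
ES_Task 8 = 3; EF_Task 8 = 3+14 = 17
ES_Task 9 = max(EF_Task 1=3, EF_Task 4=14, EF_Task 5=20, EF_Task 6=9, EF_Task 7=23, EF_Task 8=17) = 23; EF_Task 9 = 23+4 = 27
Expected project duration μ = 27 hours. Critical path: Task 2 → Task 7 → Task 9.

Backward pass:
LF_Task 9 = 27; LS_Task 9 = 27−4 = 23
LF_Task 8 = LS_Task 9 = 23; LS_Task 8 = 23−14 = 9
LF_Task 7 = LS_Task 9 = 23; LS_Task 7 = 23−11 = 12
LF_Task 6 = LS_Task 9 = 23; LS_Task 6 = 23−3 = 20
LF_Task 5 = LS_Task 9 = 23; LS_Task 5 = 23−8 = 15
LF_Task 4 = LS_Task 9 = 23; LS_Task 4 = 23−11 = 12
LF_Task 3 = LS_Task 6 = 20; LS_Task 3 = 20−6 = 14
LF_Task 2 = min(LS_Task 5=15, LS_Task 7=12) = 12; LS_Task 2 = 12−12 = 0
LF_Task 1 = min(LS_Task 4=12, LS_Task 5=15, LS_Task 6=20, LS_Task 7=12, LS_Task 8=9, LS_Task 9=23) = 9; LS_Task 1 = 9−3 = 6
Slack_Task 3 = LS_Task 3 − ES_Task 3 = 14 − 0 = 14

14 hours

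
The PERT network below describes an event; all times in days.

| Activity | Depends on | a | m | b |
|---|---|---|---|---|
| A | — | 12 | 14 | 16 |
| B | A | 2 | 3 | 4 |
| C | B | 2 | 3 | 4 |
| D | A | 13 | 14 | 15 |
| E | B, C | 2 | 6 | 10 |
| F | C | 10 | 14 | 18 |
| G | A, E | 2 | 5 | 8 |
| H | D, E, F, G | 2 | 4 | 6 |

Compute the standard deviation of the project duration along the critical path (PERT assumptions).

1.70 days

te_A = (12 + 4·14 + 16)/6 = 84/6 = 14; σ²_A = ((16−12)/6)² = 0.444
te_B = (2 + 4·3 + 4)/6 = 18/6 = 3; σ²_B = ((4−2)/6)² = 0.111
te_C = (2 + 4·3 + 4)/6 = 18/6 = 3; σ²_C = ((4−2)/6)² = 0.111
te_D = (13 + 4·14 + 15)/6 = 84/6 = 14; σ²_D = ((15−13)/6)² = 0.111
te_E = (2 + 4·6 + 10)/6 = 36/6 = 6; σ²_E = ((10−2)/6)² = 1.778
te_F = (10 + 4·14 + 18)/6 = 84/6 = 14; σ²_F = ((18−10)/6)² = 1.778
te_G = (2 + 4·5 + 8)/6 = 30/6 = 5; σ²_G = ((8−2)/6)² = 1.000
te_H = (2 + 4·4 + 6)/6 = 24/6 = 4; σ²_H = ((6−2)/6)² = 0.444

Forward pass:
ES_A = 0; EF_A = 14
ES_B = 14; EF_B = 14+3 = 17
ES_C = 17; EF_C = 17+3 = 20
ES_D = 14; EF_D = 14+14 = 28
ES_E = max(EF_B=17, EF_C=20) = 20; EF_E = 20+6 = 26
ES_F = 20; EF_F = 20+14 = 34
ES_G = max(EF_A=14, EF_E=26) = 26; EF_G = 26+5 = 31
ES_H = max(EF_D=28, EF_E=26, EF_F=34, EF_G=31) = 34; EF_H = 34+4 = 38
Expected project duration μ = 38 days. Critical path: A → B → C → F → H.

Variance along critical path = 0.444 + 0.111 + 0.111 + 1.778 + 0.444 = 2.889
σ = √2.889 = 1.700 days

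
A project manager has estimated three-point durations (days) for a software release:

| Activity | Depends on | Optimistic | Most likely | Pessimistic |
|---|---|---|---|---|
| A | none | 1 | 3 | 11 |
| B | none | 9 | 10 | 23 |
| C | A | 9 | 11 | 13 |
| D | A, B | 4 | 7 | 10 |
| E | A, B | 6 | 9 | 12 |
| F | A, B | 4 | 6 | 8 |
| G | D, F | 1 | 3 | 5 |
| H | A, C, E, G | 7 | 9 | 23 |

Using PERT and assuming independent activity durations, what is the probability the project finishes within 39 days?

0.946

te_A = (1 + 4·3 + 11)/6 = 24/6 = 4; σ²_A = ((11−1)/6)² = 2.778
te_B = (9 + 4·10 + 23)/6 = 72/6 = 12; σ²_B = ((23−9)/6)² = 5.444
te_C = (9 + 4·11 + 13)/6 = 66/6 = 11; σ²_C = ((13−9)/6)² = 0.444
te_D = (4 + 4·7 + 10)/6 = 42/6 = 7; σ²_D = ((10−4)/6)² = 1.000
te_E = (6 + 4·9 + 12)/6 = 54/6 = 9; σ²_E = ((12−6)/6)² = 1.000
te_F = (4 + 4·6 + 8)/6 = 36/6 = 6; σ²_F = ((8−4)/6)² = 0.444
te_G = (1 + 4·3 + 5)/6 = 18/6 = 3; σ²_G = ((5−1)/6)² = 0.444
te_H = (7 + 4·9 + 23)/6 = 66/6 = 11; σ²_H = ((23−7)/6)² = 7.111

Forward pass:
ES_A = 0; EF_A = 4
ES_B = 0; EF_B = 12
ES_C = 4; EF_C = 4+11 = 15
ES_D = max(EF_A=4, EF_B=12) = 12; EF_D = 12+7 = 19
ES_E = max(EF_A=4, EF_B=12) = 12; EF_E = 12+9 = 21
ES_F = max(EF_A=4, EF_B=12) = 12; EF_F = 12+6 = 18
ES_G = max(EF_D=19, EF_F=18) = 19; EF_G = 19+3 = 22
ES_H = max(EF_A=4, EF_C=15, EF_E=21, EF_G=22) = 22; EF_H = 22+11 = 33
Expected project duration μ = 33 days. Critical path: B → D → G → H.

Variance along critical path = 5.444 + 1.000 + 0.444 + 7.111 = 14.000; σ = √14.000 = 3.742 days.
Z = (39 − 33) / 3.742 = 1.604
P(T ≤ 39) = Φ(1.604) ≈ 0.946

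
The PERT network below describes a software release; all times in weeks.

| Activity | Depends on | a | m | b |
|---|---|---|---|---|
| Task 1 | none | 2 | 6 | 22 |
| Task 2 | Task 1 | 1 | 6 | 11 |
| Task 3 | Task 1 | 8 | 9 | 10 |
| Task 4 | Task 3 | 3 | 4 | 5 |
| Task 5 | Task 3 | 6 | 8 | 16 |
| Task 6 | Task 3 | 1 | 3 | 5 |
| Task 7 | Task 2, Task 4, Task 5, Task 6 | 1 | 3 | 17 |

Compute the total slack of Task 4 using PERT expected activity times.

te_Task 1 = (2 + 4·6 + 22)/6 = 48/6 = 8
te_Task 2 = (1 + 4·6 + 11)/6 = 36/6 = 6
te_Task 3 = (8 + 4·9 + 10)/6 = 54/6 = 9
te_Task 4 = (3 + 4·4 + 5)/6 = 24/6 = 4
te_Task 5 = (6 + 4·8 + 16)/6 = 54/6 = 9
te_Task 6 = (1 + 4·3 + 5)/6 = 18/6 = 3
te_Task 7 = (1 + 4·3 + 17)/6 = 30/6 = 5

Forward pass:
ES_Task 1 = 0; EF_Task 1 = 8
ES_Task 2 = 8; EF_Task 2 = 8+6 = 14
ES_Task 3 = 8; EF_Task 3 = 8+9 = 17
ES_Task 4 = 17; EF_Task 4 = 17+4 = 21
ES_Task 5 = 17; EF_Task 5 = 17+9 = 26
ES_Task 6 = 17; EF_Task 6 = 17+3 = 20
ES_Task 7 = max(EF_Task 2=14, EF_Task 4=21, EF_Task 5=26, EF_Task 6=20) = 26; EF_Task 7 = 26+5 = 31
Expected project duration μ = 31 weeks. Critical path: Task 1 → Task 3 → Task 5 → Task 7.

Backward pass:
LF_Task 7 = 31; LS_Task 7 = 31−5 = 26
LF_Task 6 = LS_Task 7 = 26; LS_Task 6 = 26−3 = 23
LF_Task 5 = LS_Task 7 = 26; LS_Task 5 = 26−9 = 17
LF_Task 4 = LS_Task 7 = 26; LS_Task 4 = 26−4 = 22
LF_Task 3 = min(LS_Task 4=22, LS_Task 5=17, LS_Task 6=23) = 17; LS_Task 3 = 17−9 = 8
LF_Task 2 = LS_Task 7 = 26; LS_Task 2 = 26−6 = 20
LF_Task 1 = min(LS_Task 2=20, LS_Task 3=8) = 8; LS_Task 1 = 8−8 = 0
Slack_Task 4 = LS_Task 4 − ES_Task 4 = 22 − 17 = 5

5 weeks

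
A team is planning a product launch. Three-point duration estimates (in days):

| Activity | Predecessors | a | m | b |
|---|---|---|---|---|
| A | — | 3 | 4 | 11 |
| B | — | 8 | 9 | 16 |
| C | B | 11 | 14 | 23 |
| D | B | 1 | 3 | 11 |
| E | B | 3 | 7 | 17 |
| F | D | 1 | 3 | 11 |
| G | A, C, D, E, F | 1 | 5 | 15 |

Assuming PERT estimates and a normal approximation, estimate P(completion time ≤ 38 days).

0.982

te_A = (3 + 4·4 + 11)/6 = 30/6 = 5; σ²_A = ((11−3)/6)² = 1.778
te_B = (8 + 4·9 + 16)/6 = 60/6 = 10; σ²_B = ((16−8)/6)² = 1.778
te_C = (11 + 4·14 + 23)/6 = 90/6 = 15; σ²_C = ((23−11)/6)² = 4.000
te_D = (1 + 4·3 + 11)/6 = 24/6 = 4; σ²_D = ((11−1)/6)² = 2.778
te_E = (3 + 4·7 + 17)/6 = 48/6 = 8; σ²_E = ((17−3)/6)² = 5.444
te_F = (1 + 4·3 + 11)/6 = 24/6 = 4; σ²_F = ((11−1)/6)² = 2.778
te_G = (1 + 4·5 + 15)/6 = 36/6 = 6; σ²_G = ((15−1)/6)² = 5.444

Forward pass:
ES_A = 0; EF_A = 5
ES_B = 0; EF_B = 10
ES_C = 10; EF_C = 10+15 = 25
ES_D = 10; EF_D = 10+4 = 14
ES_E = 10; EF_E = 10+8 = 18
ES_F = 14; EF_F = 14+4 = 18
ES_G = max(EF_A=5, EF_C=25, EF_D=14, EF_E=18, EF_F=18) = 25; EF_G = 25+6 = 31
Expected project duration μ = 31 days. Critical path: B → C → G.

Variance along critical path = 1.778 + 4.000 + 5.444 = 11.222; σ = √11.222 = 3.350 days.
Z = (38 − 31) / 3.350 = 2.090
P(T ≤ 38) = Φ(2.090) ≈ 0.982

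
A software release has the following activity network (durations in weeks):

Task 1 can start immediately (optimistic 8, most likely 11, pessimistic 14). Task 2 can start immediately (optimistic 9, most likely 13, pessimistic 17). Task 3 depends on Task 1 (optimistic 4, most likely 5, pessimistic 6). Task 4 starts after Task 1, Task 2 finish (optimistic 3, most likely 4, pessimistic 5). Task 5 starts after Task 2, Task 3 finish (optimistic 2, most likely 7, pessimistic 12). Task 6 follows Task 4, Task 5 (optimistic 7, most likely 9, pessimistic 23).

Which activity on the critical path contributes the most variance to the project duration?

Task 6

te_Task 1 = (8 + 4·11 + 14)/6 = 66/6 = 11; σ²_Task 1 = ((14−8)/6)² = 1.000
te_Task 2 = (9 + 4·13 + 17)/6 = 78/6 = 13; σ²_Task 2 = ((17−9)/6)² = 1.778
te_Task 3 = (4 + 4·5 + 6)/6 = 30/6 = 5; σ²_Task 3 = ((6−4)/6)² = 0.111
te_Task 4 = (3 + 4·4 + 5)/6 = 24/6 = 4; σ²_Task 4 = ((5−3)/6)² = 0.111
te_Task 5 = (2 + 4·7 + 12)/6 = 42/6 = 7; σ²_Task 5 = ((12−2)/6)² = 2.778
te_Task 6 = (7 + 4·9 + 23)/6 = 66/6 = 11; σ²_Task 6 = ((23−7)/6)² = 7.111

Forward pass:
ES_Task 1 = 0; EF_Task 1 = 11
ES_Task 2 = 0; EF_Task 2 = 13
ES_Task 3 = 11; EF_Task 3 = 11+5 = 16
ES_Task 4 = max(EF_Task 1=11, EF_Task 2=13) = 13; EF_Task 4 = 13+4 = 17
ES_Task 5 = max(EF_Task 2=13, EF_Task 3=16) = 16; EF_Task 5 = 16+7 = 23
ES_Task 6 = max(EF_Task 4=17, EF_Task 5=23) = 23; EF_Task 6 = 23+11 = 34
Expected project duration μ = 34 weeks. Critical path: Task 1 → Task 3 → Task 5 → Task 6.

Variances on critical path: σ²_Task 1=1.000, σ²_Task 3=0.111, σ²_Task 5=2.778, σ²_Task 6=7.111.
Largest is σ²_Task 6 = 7.111.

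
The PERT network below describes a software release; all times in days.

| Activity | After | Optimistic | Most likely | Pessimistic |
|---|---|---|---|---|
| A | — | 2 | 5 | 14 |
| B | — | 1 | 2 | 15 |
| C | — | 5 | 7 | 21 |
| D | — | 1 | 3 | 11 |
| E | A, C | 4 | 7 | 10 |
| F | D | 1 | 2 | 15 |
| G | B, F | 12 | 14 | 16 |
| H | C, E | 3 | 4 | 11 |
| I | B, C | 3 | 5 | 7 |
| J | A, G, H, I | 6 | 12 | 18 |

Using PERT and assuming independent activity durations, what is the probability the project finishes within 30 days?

0.131

te_A = (2 + 4·5 + 14)/6 = 36/6 = 6; σ²_A = ((14−2)/6)² = 4.000
te_B = (1 + 4·2 + 15)/6 = 24/6 = 4; σ²_B = ((15−1)/6)² = 5.444
te_C = (5 + 4·7 + 21)/6 = 54/6 = 9; σ²_C = ((21−5)/6)² = 7.111
te_D = (1 + 4·3 + 11)/6 = 24/6 = 4; σ²_D = ((11−1)/6)² = 2.778
te_E = (4 + 4·7 + 10)/6 = 42/6 = 7; σ²_E = ((10−4)/6)² = 1.000
te_F = (1 + 4·2 + 15)/6 = 24/6 = 4; σ²_F = ((15−1)/6)² = 5.444
te_G = (12 + 4·14 + 16)/6 = 84/6 = 14; σ²_G = ((16−12)/6)² = 0.444
te_H = (3 + 4·4 + 11)/6 = 30/6 = 5; σ²_H = ((11−3)/6)² = 1.778
te_I = (3 + 4·5 + 7)/6 = 30/6 = 5; σ²_I = ((7−3)/6)² = 0.444
te_J = (6 + 4·12 + 18)/6 = 72/6 = 12; σ²_J = ((18−6)/6)² = 4.000

Forward pass:
ES_A = 0; EF_A = 6
ES_B = 0; EF_B = 4
ES_C = 0; EF_C = 9
ES_D = 0; EF_D = 4
ES_E = max(EF_A=6, EF_C=9) = 9; EF_E = 9+7 = 16
ES_F = 4; EF_F = 4+4 = 8
ES_G = max(EF_B=4, EF_F=8) = 8; EF_G = 8+14 = 22
ES_H = max(EF_C=9, EF_E=16) = 16; EF_H = 16+5 = 21
ES_I = max(EF_B=4, EF_C=9) = 9; EF_I = 9+5 = 14
ES_J = max(EF_A=6, EF_G=22, EF_H=21, EF_I=14) = 22; EF_J = 22+12 = 34
Expected project duration μ = 34 days. Critical path: D → F → G → J.

Variance along critical path = 2.778 + 5.444 + 0.444 + 4.000 = 12.667; σ = √12.667 = 3.559 days.
Z = (30 − 34) / 3.559 = -1.124
P(T ≤ 30) = Φ(-1.124) ≈ 0.131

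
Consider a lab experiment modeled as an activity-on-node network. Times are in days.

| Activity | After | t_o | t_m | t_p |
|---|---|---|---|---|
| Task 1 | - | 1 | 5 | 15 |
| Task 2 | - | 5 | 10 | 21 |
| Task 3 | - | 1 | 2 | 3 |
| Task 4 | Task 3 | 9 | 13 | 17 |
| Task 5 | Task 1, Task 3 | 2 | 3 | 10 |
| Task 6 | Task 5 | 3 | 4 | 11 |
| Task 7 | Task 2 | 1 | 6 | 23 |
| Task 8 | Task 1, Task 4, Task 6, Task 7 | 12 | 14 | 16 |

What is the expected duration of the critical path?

33 days

te_Task 1 = (1 + 4·5 + 15)/6 = 36/6 = 6
te_Task 2 = (5 + 4·10 + 21)/6 = 66/6 = 11
te_Task 3 = (1 + 4·2 + 3)/6 = 12/6 = 2
te_Task 4 = (9 + 4·13 + 17)/6 = 78/6 = 13
te_Task 5 = (2 + 4·3 + 10)/6 = 24/6 = 4
te_Task 6 = (3 + 4·4 + 11)/6 = 30/6 = 5
te_Task 7 = (1 + 4·6 + 23)/6 = 48/6 = 8
te_Task 8 = (12 + 4·14 + 16)/6 = 84/6 = 14

Forward pass:
ES_Task 1 = 0; EF_Task 1 = 6
ES_Task 2 = 0; EF_Task 2 = 11
ES_Task 3 = 0; EF_Task 3 = 2
ES_Task 4 = 2; EF_Task 4 = 2+13 = 15
ES_Task 5 = max(EF_Task 1=6, EF_Task 3=2) = 6; EF_Task 5 = 6+4 = 10
ES_Task 6 = 10; EF_Task 6 = 10+5 = 15
ES_Task 7 = 11; EF_Task 7 = 11+8 = 19
ES_Task 8 = max(EF_Task 1=6, EF_Task 4=15, EF_Task 6=15, EF_Task 7=19) = 19; EF_Task 8 = 19+14 = 33
Expected project duration μ = 33 days. Critical path: Task 2 → Task 7 → Task 8.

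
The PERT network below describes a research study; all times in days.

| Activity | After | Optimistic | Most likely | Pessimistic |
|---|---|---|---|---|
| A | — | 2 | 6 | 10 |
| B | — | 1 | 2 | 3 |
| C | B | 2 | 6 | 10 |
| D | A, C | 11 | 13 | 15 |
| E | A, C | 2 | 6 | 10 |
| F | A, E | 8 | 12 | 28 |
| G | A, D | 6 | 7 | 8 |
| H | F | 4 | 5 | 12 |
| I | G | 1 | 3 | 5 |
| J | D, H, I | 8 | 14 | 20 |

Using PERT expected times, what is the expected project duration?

48 days

te_A = (2 + 4·6 + 10)/6 = 36/6 = 6
te_B = (1 + 4·2 + 3)/6 = 12/6 = 2
te_C = (2 + 4·6 + 10)/6 = 36/6 = 6
te_D = (11 + 4·13 + 15)/6 = 78/6 = 13
te_E = (2 + 4·6 + 10)/6 = 36/6 = 6
te_F = (8 + 4·12 + 28)/6 = 84/6 = 14
te_G = (6 + 4·7 + 8)/6 = 42/6 = 7
te_H = (4 + 4·5 + 12)/6 = 36/6 = 6
te_I = (1 + 4·3 + 5)/6 = 18/6 = 3
te_J = (8 + 4·14 + 20)/6 = 84/6 = 14

Forward pass:
ES_A = 0; EF_A = 6
ES_B = 0; EF_B = 2
ES_C = 2; EF_C = 2+6 = 8
ES_D = max(EF_A=6, EF_C=8) = 8; EF_D = 8+13 = 21
ES_E = max(EF_A=6, EF_C=8) = 8; EF_E = 8+6 = 14
ES_F = max(EF_A=6, EF_E=14) = 14; EF_F = 14+14 = 28
ES_G = max(EF_A=6, EF_D=21) = 21; EF_G = 21+7 = 28
ES_H = 28; EF_H = 28+6 = 34
ES_I = 28; EF_I = 28+3 = 31
ES_J = max(EF_D=21, EF_H=34, EF_I=31) = 34; EF_J = 34+14 = 48
Expected project duration μ = 48 days. Critical path: B → C → E → F → H → J.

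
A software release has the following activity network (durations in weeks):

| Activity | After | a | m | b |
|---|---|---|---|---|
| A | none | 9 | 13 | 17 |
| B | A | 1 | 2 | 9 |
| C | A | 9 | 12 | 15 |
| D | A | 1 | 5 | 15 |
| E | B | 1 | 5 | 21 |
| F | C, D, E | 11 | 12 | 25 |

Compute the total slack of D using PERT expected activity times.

6 weeks

te_A = (9 + 4·13 + 17)/6 = 78/6 = 13
te_B = (1 + 4·2 + 9)/6 = 18/6 = 3
te_C = (9 + 4·12 + 15)/6 = 72/6 = 12
te_D = (1 + 4·5 + 15)/6 = 36/6 = 6
te_E = (1 + 4·5 + 21)/6 = 42/6 = 7
te_F = (11 + 4·12 + 25)/6 = 84/6 = 14

Forward pass:
ES_A = 0; EF_A = 13
ES_B = 13; EF_B = 13+3 = 16
ES_C = 13; EF_C = 13+12 = 25
ES_D = 13; EF_D = 13+6 = 19
ES_E = 16; EF_E = 16+7 = 23
ES_F = max(EF_C=25, EF_D=19, EF_E=23) = 25; EF_F = 25+14 = 39
Expected project duration μ = 39 weeks. Critical path: A → C → F.

Backward pass:
LF_F = 39; LS_F = 39−14 = 25
LF_E = LS_F = 25; LS_E = 25−7 = 18
LF_D = LS_F = 25; LS_D = 25−6 = 19
LF_C = LS_F = 25; LS_C = 25−12 = 13
LF_B = LS_E = 18; LS_B = 18−3 = 15
LF_A = min(LS_B=15, LS_C=13, LS_D=19) = 13; LS_A = 13−13 = 0
Slack_D = LS_D − ES_D = 19 − 13 = 6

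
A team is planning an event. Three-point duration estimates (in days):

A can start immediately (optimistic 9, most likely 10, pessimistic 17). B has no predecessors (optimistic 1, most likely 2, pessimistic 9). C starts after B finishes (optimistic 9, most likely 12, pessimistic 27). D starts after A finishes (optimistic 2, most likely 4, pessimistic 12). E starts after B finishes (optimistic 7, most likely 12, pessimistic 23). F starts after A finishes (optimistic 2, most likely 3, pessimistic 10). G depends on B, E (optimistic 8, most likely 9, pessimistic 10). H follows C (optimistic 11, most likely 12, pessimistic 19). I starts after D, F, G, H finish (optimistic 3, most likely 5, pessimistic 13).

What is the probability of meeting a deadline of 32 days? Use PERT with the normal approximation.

0.154

te_A = (9 + 4·10 + 17)/6 = 66/6 = 11; σ²_A = ((17−9)/6)² = 1.778
te_B = (1 + 4·2 + 9)/6 = 18/6 = 3; σ²_B = ((9−1)/6)² = 1.778
te_C = (9 + 4·12 + 27)/6 = 84/6 = 14; σ²_C = ((27−9)/6)² = 9.000
te_D = (2 + 4·4 + 12)/6 = 30/6 = 5; σ²_D = ((12−2)/6)² = 2.778
te_E = (7 + 4·12 + 23)/6 = 78/6 = 13; σ²_E = ((23−7)/6)² = 7.111
te_F = (2 + 4·3 + 10)/6 = 24/6 = 4; σ²_F = ((10−2)/6)² = 1.778
te_G = (8 + 4·9 + 10)/6 = 54/6 = 9; σ²_G = ((10−8)/6)² = 0.111
te_H = (11 + 4·12 + 19)/6 = 78/6 = 13; σ²_H = ((19−11)/6)² = 1.778
te_I = (3 + 4·5 + 13)/6 = 36/6 = 6; σ²_I = ((13−3)/6)² = 2.778

Forward pass:
ES_A = 0; EF_A = 11
ES_B = 0; EF_B = 3
ES_C = 3; EF_C = 3+14 = 17
ES_D = 11; EF_D = 11+5 = 16
ES_E = 3; EF_E = 3+13 = 16
ES_F = 11; EF_F = 11+4 = 15
ES_G = max(EF_B=3, EF_E=16) = 16; EF_G = 16+9 = 25
ES_H = 17; EF_H = 17+13 = 30
ES_I = max(EF_D=16, EF_F=15, EF_G=25, EF_H=30) = 30; EF_I = 30+6 = 36
Expected project duration μ = 36 days. Critical path: B → C → H → I.

Variance along critical path = 1.778 + 9.000 + 1.778 + 2.778 = 15.333; σ = √15.333 = 3.916 days.
Z = (32 − 36) / 3.916 = -1.022
P(T ≤ 32) = Φ(-1.022) ≈ 0.154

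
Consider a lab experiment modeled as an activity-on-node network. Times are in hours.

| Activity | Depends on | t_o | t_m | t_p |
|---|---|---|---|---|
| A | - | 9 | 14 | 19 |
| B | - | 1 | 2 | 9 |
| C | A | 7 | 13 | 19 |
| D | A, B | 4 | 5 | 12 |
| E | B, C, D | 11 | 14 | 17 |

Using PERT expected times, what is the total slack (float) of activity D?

te_A = (9 + 4·14 + 19)/6 = 84/6 = 14
te_B = (1 + 4·2 + 9)/6 = 18/6 = 3
te_C = (7 + 4·13 + 19)/6 = 78/6 = 13
te_D = (4 + 4·5 + 12)/6 = 36/6 = 6
te_E = (11 + 4·14 + 17)/6 = 84/6 = 14

Forward pass:
ES_A = 0; EF_A = 14
ES_B = 0; EF_B = 3
ES_C = 14; EF_C = 14+13 = 27
ES_D = max(EF_A=14, EF_B=3) = 14; EF_D = 14+6 = 20
ES_E = max(EF_B=3, EF_C=27, EF_D=20) = 27; EF_E = 27+14 = 41
Expected project duration μ = 41 hours. Critical path: A → C → E.

Backward pass:
LF_E = 41; LS_E = 41−14 = 27
LF_D = LS_E = 27; LS_D = 27−6 = 21
LF_C = LS_E = 27; LS_C = 27−13 = 14
LF_B = min(LS_D=21, LS_E=27) = 21; LS_B = 21−3 = 18
LF_A = min(LS_C=14, LS_D=21) = 14; LS_A = 14−14 = 0
Slack_D = LS_D − ES_D = 21 − 14 = 7

7 hours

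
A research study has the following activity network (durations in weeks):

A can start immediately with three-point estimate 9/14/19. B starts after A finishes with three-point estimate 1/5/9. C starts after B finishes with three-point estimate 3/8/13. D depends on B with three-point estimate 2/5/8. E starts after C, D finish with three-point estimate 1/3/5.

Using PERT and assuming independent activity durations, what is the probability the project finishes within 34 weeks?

0.924

te_A = (9 + 4·14 + 19)/6 = 84/6 = 14; σ²_A = ((19−9)/6)² = 2.778
te_B = (1 + 4·5 + 9)/6 = 30/6 = 5; σ²_B = ((9−1)/6)² = 1.778
te_C = (3 + 4·8 + 13)/6 = 48/6 = 8; σ²_C = ((13−3)/6)² = 2.778
te_D = (2 + 4·5 + 8)/6 = 30/6 = 5; σ²_D = ((8−2)/6)² = 1.000
te_E = (1 + 4·3 + 5)/6 = 18/6 = 3; σ²_E = ((5−1)/6)² = 0.444

Forward pass:
ES_A = 0; EF_A = 14
ES_B = 14; EF_B = 14+5 = 19
ES_C = 19; EF_C = 19+8 = 27
ES_D = 19; EF_D = 19+5 = 24
ES_E = max(EF_C=27, EF_D=24) = 27; EF_E = 27+3 = 30
Expected project duration μ = 30 weeks. Critical path: A → B → C → E.

Variance along critical path = 2.778 + 1.778 + 2.778 + 0.444 = 7.778; σ = √7.778 = 2.789 weeks.
Z = (34 − 30) / 2.789 = 1.434
P(T ≤ 34) = Φ(1.434) ≈ 0.924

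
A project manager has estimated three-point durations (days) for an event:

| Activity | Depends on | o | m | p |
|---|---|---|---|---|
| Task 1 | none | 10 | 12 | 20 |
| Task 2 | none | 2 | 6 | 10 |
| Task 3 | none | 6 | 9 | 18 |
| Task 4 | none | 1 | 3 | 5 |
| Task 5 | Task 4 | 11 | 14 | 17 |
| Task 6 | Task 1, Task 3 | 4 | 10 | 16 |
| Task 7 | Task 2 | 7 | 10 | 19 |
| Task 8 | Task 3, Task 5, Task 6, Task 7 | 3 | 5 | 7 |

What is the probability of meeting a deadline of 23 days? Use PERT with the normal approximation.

0.031

te_Task 1 = (10 + 4·12 + 20)/6 = 78/6 = 13; σ²_Task 1 = ((20−10)/6)² = 2.778
te_Task 2 = (2 + 4·6 + 10)/6 = 36/6 = 6; σ²_Task 2 = ((10−2)/6)² = 1.778
te_Task 3 = (6 + 4·9 + 18)/6 = 60/6 = 10; σ²_Task 3 = ((18−6)/6)² = 4.000
te_Task 4 = (1 + 4·3 + 5)/6 = 18/6 = 3; σ²_Task 4 = ((5−1)/6)² = 0.444
te_Task 5 = (11 + 4·14 + 17)/6 = 84/6 = 14; σ²_Task 5 = ((17−11)/6)² = 1.000
te_Task 6 = (4 + 4·10 + 16)/6 = 60/6 = 10; σ²_Task 6 = ((16−4)/6)² = 4.000
te_Task 7 = (7 + 4·10 + 19)/6 = 66/6 = 11; σ²_Task 7 = ((19−7)/6)² = 4.000
te_Task 8 = (3 + 4·5 + 7)/6 = 30/6 = 5; σ²_Task 8 = ((7−3)/6)² = 0.444

Forward pass:
ES_Task 1 = 0; EF_Task 1 = 13
ES_Task 2 = 0; EF_Task 2 = 6
ES_Task 3 = 0; EF_Task 3 = 10
ES_Task 4 = 0; EF_Task 4 = 3
ES_Task 5 = 3; EF_Task 5 = 3+14 = 17
ES_Task 6 = max(EF_Task 1=13, EF_Task 3=10) = 13; EF_Task 6 = 13+10 = 23
ES_Task 7 = 6; EF_Task 7 = 6+11 = 17
ES_Task 8 = max(EF_Task 3=10, EF_Task 5=17, EF_Task 6=23, EF_Task 7=17) = 23; EF_Task 8 = 23+5 = 28
Expected project duration μ = 28 days. Critical path: Task 1 → Task 6 → Task 8.

Variance along critical path = 2.778 + 4.000 + 0.444 = 7.222; σ = √7.222 = 2.687 days.
Z = (23 − 28) / 2.687 = -1.861
P(T ≤ 23) = Φ(-1.861) ≈ 0.031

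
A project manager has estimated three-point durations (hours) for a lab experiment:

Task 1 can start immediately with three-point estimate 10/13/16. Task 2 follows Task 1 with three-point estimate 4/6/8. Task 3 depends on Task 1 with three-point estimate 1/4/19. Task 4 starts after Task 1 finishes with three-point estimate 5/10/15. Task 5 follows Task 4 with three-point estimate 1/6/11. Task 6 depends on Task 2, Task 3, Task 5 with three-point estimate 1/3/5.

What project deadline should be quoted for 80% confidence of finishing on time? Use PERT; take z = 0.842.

te_Task 1 = (10 + 4·13 + 16)/6 = 78/6 = 13; σ²_Task 1 = ((16−10)/6)² = 1.000
te_Task 2 = (4 + 4·6 + 8)/6 = 36/6 = 6; σ²_Task 2 = ((8−4)/6)² = 0.444
te_Task 3 = (1 + 4·4 + 19)/6 = 36/6 = 6; σ²_Task 3 = ((19−1)/6)² = 9.000
te_Task 4 = (5 + 4·10 + 15)/6 = 60/6 = 10; σ²_Task 4 = ((15−5)/6)² = 2.778
te_Task 5 = (1 + 4·6 + 11)/6 = 36/6 = 6; σ²_Task 5 = ((11−1)/6)² = 2.778
te_Task 6 = (1 + 4·3 + 5)/6 = 18/6 = 3; σ²_Task 6 = ((5−1)/6)² = 0.444

Forward pass:
ES_Task 1 = 0; EF_Task 1 = 13
ES_Task 2 = 13; EF_Task 2 = 13+6 = 19
ES_Task 3 = 13; EF_Task 3 = 13+6 = 19
ES_Task 4 = 13; EF_Task 4 = 13+10 = 23
ES_Task 5 = 23; EF_Task 5 = 23+6 = 29
ES_Task 6 = max(EF_Task 2=19, EF_Task 3=19, EF_Task 5=29) = 29; EF_Task 6 = 29+3 = 32
Expected project duration μ = 32 hours. Critical path: Task 1 → Task 4 → Task 5 → Task 6.

Variance along critical path = 1.000 + 2.778 + 2.778 + 0.444 = 7.000; σ = 2.646 hours.
D = μ + z·σ = 32 + 0.842·2.646 = 34.2 hours

34.2 hours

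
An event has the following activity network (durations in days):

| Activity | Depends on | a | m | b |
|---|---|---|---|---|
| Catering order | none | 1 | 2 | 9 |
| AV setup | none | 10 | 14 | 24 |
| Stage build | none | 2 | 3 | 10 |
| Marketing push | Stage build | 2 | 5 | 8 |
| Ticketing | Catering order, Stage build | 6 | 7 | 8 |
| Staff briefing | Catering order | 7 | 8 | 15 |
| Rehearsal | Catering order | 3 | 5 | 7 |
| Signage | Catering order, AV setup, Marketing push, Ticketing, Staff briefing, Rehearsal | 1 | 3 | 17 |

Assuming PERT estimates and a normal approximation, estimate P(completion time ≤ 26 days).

0.955

te_Catering order = (1 + 4·2 + 9)/6 = 18/6 = 3; σ²_Catering order = ((9−1)/6)² = 1.778
te_AV setup = (10 + 4·14 + 24)/6 = 90/6 = 15; σ²_AV setup = ((24−10)/6)² = 5.444
te_Stage build = (2 + 4·3 + 10)/6 = 24/6 = 4; σ²_Stage build = ((10−2)/6)² = 1.778
te_Marketing push = (2 + 4·5 + 8)/6 = 30/6 = 5; σ²_Marketing push = ((8−2)/6)² = 1.000
te_Ticketing = (6 + 4·7 + 8)/6 = 42/6 = 7; σ²_Ticketing = ((8−6)/6)² = 0.111
te_Staff briefing = (7 + 4·8 + 15)/6 = 54/6 = 9; σ²_Staff briefing = ((15−7)/6)² = 1.778
te_Rehearsal = (3 + 4·5 + 7)/6 = 30/6 = 5; σ²_Rehearsal = ((7−3)/6)² = 0.444
te_Signage = (1 + 4·3 + 17)/6 = 30/6 = 5; σ²_Signage = ((17−1)/6)² = 7.111

Forward pass:
ES_Catering order = 0; EF_Catering order = 3
ES_AV setup = 0; EF_AV setup = 15
ES_Stage build = 0; EF_Stage build = 4
ES_Marketing push = 4; EF_Marketing push = 4+5 = 9
ES_Ticketing = max(EF_Catering order=3, EF_Stage build=4) = 4; EF_Ticketing = 4+7 = 11
ES_Staff briefing = 3; EF_Staff briefing = 3+9 = 12
ES_Rehearsal = 3; EF_Rehearsal = 3+5 = 8
ES_Signage = max(EF_Catering order=3, EF_AV setup=15, EF_Marketing push=9, EF_Ticketing=11, EF_Staff briefing=12, EF_Rehearsal=8) = 15; EF_Signage = 15+5 = 20
Expected project duration μ = 20 days. Critical path: AV setup → Signage.

Variance along critical path = 5.444 + 7.111 = 12.556; σ = √12.556 = 3.543 days.
Z = (26 − 20) / 3.543 = 1.693
P(T ≤ 26) = Φ(1.693) ≈ 0.955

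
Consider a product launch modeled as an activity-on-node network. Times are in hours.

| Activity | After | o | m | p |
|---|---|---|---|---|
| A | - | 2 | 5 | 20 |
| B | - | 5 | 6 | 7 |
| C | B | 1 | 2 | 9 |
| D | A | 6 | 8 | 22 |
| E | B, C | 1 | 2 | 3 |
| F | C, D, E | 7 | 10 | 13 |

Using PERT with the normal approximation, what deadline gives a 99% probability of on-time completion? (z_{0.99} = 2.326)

te_A = (2 + 4·5 + 20)/6 = 42/6 = 7; σ²_A = ((20−2)/6)² = 9.000
te_B = (5 + 4·6 + 7)/6 = 36/6 = 6; σ²_B = ((7−5)/6)² = 0.111
te_C = (1 + 4·2 + 9)/6 = 18/6 = 3; σ²_C = ((9−1)/6)² = 1.778
te_D = (6 + 4·8 + 22)/6 = 60/6 = 10; σ²_D = ((22−6)/6)² = 7.111
te_E = (1 + 4·2 + 3)/6 = 12/6 = 2; σ²_E = ((3−1)/6)² = 0.111
te_F = (7 + 4·10 + 13)/6 = 60/6 = 10; σ²_F = ((13−7)/6)² = 1.000

Forward pass:
ES_A = 0; EF_A = 7
ES_B = 0; EF_B = 6
ES_C = 6; EF_C = 6+3 = 9
ES_D = 7; EF_D = 7+10 = 17
ES_E = max(EF_B=6, EF_C=9) = 9; EF_E = 9+2 = 11
ES_F = max(EF_C=9, EF_D=17, EF_E=11) = 17; EF_F = 17+10 = 27
Expected project duration μ = 27 hours. Critical path: A → D → F.

Variance along critical path = 9.000 + 7.111 + 1.000 = 17.111; σ = 4.137 hours.
D = μ + z·σ = 27 + 2.326·4.137 = 36.6 hours

36.6 hours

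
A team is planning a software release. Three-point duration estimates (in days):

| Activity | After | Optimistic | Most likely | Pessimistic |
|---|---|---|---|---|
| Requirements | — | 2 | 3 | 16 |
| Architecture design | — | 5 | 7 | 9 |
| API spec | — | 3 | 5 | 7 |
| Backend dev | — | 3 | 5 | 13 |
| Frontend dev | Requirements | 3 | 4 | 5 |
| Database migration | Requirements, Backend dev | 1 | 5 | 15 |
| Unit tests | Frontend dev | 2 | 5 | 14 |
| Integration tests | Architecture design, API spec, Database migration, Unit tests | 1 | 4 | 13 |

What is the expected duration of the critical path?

te_Requirements = (2 + 4·3 + 16)/6 = 30/6 = 5
te_Architecture design = (5 + 4·7 + 9)/6 = 42/6 = 7
te_API spec = (3 + 4·5 + 7)/6 = 30/6 = 5
te_Backend dev = (3 + 4·5 + 13)/6 = 36/6 = 6
te_Frontend dev = (3 + 4·4 + 5)/6 = 24/6 = 4
te_Database migration = (1 + 4·5 + 15)/6 = 36/6 = 6
te_Unit tests = (2 + 4·5 + 14)/6 = 36/6 = 6
te_Integration tests = (1 + 4·4 + 13)/6 = 30/6 = 5

Forward pass:
ES_Requirements = 0; EF_Requirements = 5
ES_Architecture design = 0; EF_Architecture design = 7
ES_API spec = 0; EF_API spec = 5
ES_Backend dev = 0; EF_Backend dev = 6
ES_Frontend dev = 5; EF_Frontend dev = 5+4 = 9
ES_Database migration = max(EF_Requirements=5, EF_Backend dev=6) = 6; EF_Database migration = 6+6 = 12
ES_Unit tests = 9; EF_Unit tests = 9+6 = 15
ES_Integration tests = max(EF_Architecture design=7, EF_API spec=5, EF_Database migration=12, EF_Unit tests=15) = 15; EF_Integration tests = 15+5 = 20
Expected project duration μ = 20 days. Critical path: Requirements → Frontend dev → Unit tests → Integration tests.

20 days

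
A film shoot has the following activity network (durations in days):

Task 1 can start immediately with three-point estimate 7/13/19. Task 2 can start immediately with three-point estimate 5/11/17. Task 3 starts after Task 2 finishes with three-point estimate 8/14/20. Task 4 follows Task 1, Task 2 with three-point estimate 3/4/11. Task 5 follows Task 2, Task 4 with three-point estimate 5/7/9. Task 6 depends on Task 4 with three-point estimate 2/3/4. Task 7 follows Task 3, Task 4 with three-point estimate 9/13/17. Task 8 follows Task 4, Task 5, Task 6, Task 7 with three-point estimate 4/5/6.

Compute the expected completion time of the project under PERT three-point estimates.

43 days

te_Task 1 = (7 + 4·13 + 19)/6 = 78/6 = 13
te_Task 2 = (5 + 4·11 + 17)/6 = 66/6 = 11
te_Task 3 = (8 + 4·14 + 20)/6 = 84/6 = 14
te_Task 4 = (3 + 4·4 + 11)/6 = 30/6 = 5
te_Task 5 = (5 + 4·7 + 9)/6 = 42/6 = 7
te_Task 6 = (2 + 4·3 + 4)/6 = 18/6 = 3
te_Task 7 = (9 + 4·13 + 17)/6 = 78/6 = 13
te_Task 8 = (4 + 4·5 + 6)/6 = 30/6 = 5

Forward pass:
ES_Task 1 = 0; EF_Task 1 = 13
ES_Task 2 = 0; EF_Task 2 = 11
ES_Task 3 = 11; EF_Task 3 = 11+14 = 25
ES_Task 4 = max(EF_Task 1=13, EF_Task 2=11) = 13; EF_Task 4 = 13+5 = 18
ES_Task 5 = max(EF_Task 2=11, EF_Task 4=18) = 18; EF_Task 5 = 18+7 = 25
ES_Task 6 = 18; EF_Task 6 = 18+3 = 21
ES_Task 7 = max(EF_Task 3=25, EF_Task 4=18) = 25; EF_Task 7 = 25+13 = 38
ES_Task 8 = max(EF_Task 4=18, EF_Task 5=25, EF_Task 6=21, EF_Task 7=38) = 38; EF_Task 8 = 38+5 = 43
Expected project duration μ = 43 days. Critical path: Task 2 → Task 3 → Task 7 → Task 8.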